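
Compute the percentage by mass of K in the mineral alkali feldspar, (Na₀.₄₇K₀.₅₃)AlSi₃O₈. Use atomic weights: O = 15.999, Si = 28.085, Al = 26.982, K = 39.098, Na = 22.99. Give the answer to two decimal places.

M((Na₀.₄₇K₀.₅₃)AlSi₃O₈) = 270.756 g/mol.
K contributes 0.53 × 39.098 = 20.722 g per mole.
20.722/270.756 = 0.0765 → 7.65%.

7.65 weight percent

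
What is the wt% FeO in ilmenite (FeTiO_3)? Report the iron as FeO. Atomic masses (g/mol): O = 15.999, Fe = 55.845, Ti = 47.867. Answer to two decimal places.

M(FeTiO_3) = 151.709 g/mol; M(FeO) = 71.844 g/mol.
Moles FeO per formula unit = 1 Fe ÷ 1 = 1.0000.
FeO fraction = (1.0000 × 71.844) / 151.709 = 71.844/151.709 = 0.4736.

47.36 wt%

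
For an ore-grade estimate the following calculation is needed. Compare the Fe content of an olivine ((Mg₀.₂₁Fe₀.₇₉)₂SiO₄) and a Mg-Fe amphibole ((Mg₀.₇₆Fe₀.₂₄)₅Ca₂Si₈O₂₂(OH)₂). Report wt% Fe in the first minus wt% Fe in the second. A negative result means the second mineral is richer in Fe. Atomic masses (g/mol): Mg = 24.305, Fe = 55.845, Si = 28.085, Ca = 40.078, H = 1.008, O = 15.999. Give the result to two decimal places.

First mineral: 88.235 g Fe in 190.524 g formula = 46.31 wt% Fe.
Second mineral: 67.014 g Fe in 850.201 g formula = 7.88 wt% Fe.
46.31% − 7.88% gives a difference of 38.43 percentage points.

38.43 percentage points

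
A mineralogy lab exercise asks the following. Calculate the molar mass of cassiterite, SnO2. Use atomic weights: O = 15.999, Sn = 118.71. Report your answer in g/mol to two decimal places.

M = 1×118.71 + 2×15.999

150.71 g/mol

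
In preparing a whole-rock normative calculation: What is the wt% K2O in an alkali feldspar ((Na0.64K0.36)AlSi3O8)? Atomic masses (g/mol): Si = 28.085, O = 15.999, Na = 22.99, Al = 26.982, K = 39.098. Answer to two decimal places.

6.33 wt%

Formula mass = 268.018 g/mol.
0.36 K → 0.1800 mol K2O per formula unit; M(K2O) = 94.195, so K2O mass = 16.955 g.
16.955/268.018 × 100 = 6.33 wt%.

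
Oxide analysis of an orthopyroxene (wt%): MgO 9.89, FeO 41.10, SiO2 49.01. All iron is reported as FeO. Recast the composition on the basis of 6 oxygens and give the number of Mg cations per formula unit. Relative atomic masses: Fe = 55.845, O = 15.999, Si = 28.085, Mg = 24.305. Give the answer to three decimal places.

MgO (M=40.304): mol = 0.24539; Mg = 0.24539, O = 0.24539.
FeO (M=71.844): mol = 0.57207; Fe = 0.57207, O = 0.57207.
SiO2 (M=60.083): mol = 0.81570; Si = 0.81570, O = 1.63140.
ΣO = 2.44886; factor = 6/ΣO = 2.45012.
Mg apfu = 0.24539 × 2.45012 = 0.601.

0.601 Mg apfu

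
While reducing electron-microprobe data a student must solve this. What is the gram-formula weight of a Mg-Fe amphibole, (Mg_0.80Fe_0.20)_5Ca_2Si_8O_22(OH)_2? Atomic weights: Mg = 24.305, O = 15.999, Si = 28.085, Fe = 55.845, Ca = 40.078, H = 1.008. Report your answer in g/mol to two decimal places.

843.89 g/mol

M = 4·24.305 + 1·55.845 + 2·40.078 + 8·28.085 + 24·15.999 + 2·1.008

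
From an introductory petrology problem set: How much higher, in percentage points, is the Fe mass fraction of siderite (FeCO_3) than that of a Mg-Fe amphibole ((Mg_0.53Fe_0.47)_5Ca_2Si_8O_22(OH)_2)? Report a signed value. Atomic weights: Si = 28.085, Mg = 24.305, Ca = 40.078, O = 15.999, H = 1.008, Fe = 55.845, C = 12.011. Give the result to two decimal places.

33.40 percentage points

M(FeCO_3) = 115.853 g/mol, so wt% Fe = 55.845/115.853 × 100 = 48.20%.
M((Mg_0.53Fe_0.47)_5Ca_2Si_8O_22(OH)_2) = 886.472 g/mol, so wt% Fe = 131.236/886.472 × 100 = 14.80%.
48.20 − 14.80 = 33.40 pp.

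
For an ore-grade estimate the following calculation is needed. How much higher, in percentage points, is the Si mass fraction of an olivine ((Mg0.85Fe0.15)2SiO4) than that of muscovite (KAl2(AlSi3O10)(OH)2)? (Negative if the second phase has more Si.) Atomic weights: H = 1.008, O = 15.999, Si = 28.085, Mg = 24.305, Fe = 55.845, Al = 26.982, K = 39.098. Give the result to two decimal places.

M((Mg0.85Fe0.15)2SiO4) = 150.153 g/mol, so wt% Si = 28.085/150.153 × 100 = 18.70%.
M(KAl2(AlSi3O10)(OH)2) = 398.303 g/mol, so wt% Si = 84.255/398.303 × 100 = 21.15%.
18.70 − 21.15 = -2.45 pp.

-2.45 percentage points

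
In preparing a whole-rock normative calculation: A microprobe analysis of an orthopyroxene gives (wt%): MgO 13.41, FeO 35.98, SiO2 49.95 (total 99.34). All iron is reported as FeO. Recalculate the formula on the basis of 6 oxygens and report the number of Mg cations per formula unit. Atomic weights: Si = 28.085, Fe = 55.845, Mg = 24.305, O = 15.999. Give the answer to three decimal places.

0.800 Mg apfu

13.41 wt% MgO ÷ 40.304 g/mol = 0.33272 mol, giving 0.33272 Mg and 0.33272 O.
35.98 wt% FeO ÷ 71.844 g/mol = 0.50081 mol, giving 0.50081 Fe and 0.50081 O.
49.95 wt% SiO2 ÷ 60.083 g/mol = 0.83135 mol, giving 0.83135 Si and 1.66270 O.
Oxygen sums to 2.49623; scaling by 6/2.49623 = 2.40362 puts the formula on 6 O.
Mg: 0.33272 × 2.40362 = 0.800 atoms per formula unit.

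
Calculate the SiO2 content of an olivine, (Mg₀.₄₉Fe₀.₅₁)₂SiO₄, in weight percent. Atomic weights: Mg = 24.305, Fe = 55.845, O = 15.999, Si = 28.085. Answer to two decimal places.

M((Mg₀.₄₉Fe₀.₅₁)₂SiO₄) = 172.862 g/mol; M(SiO2) = 60.083 g/mol.
Moles SiO2 per formula unit = 1 Si ÷ 1 = 1.0000.
SiO2 fraction = (1.0000 × 60.083) / 172.862 = 60.083/172.862 = 0.3476.

34.76 wt%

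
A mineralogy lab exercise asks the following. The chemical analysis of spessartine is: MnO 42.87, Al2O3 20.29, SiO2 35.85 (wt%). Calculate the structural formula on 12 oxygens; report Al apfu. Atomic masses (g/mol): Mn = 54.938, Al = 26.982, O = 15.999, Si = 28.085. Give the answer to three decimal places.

1.994 Al apfu

MnO (M=70.937): mol = 0.60434; Mn = 0.60434, O = 0.60434.
Al2O3 (M=101.961): mol = 0.19900; Al = 0.39800, O = 0.59700.
SiO2 (M=60.083): mol = 0.59667; Si = 0.59667, O = 1.19334.
ΣO = 2.39468; factor = 12/ΣO = 5.01111.
Al apfu = 0.39800 × 5.01111 = 1.994.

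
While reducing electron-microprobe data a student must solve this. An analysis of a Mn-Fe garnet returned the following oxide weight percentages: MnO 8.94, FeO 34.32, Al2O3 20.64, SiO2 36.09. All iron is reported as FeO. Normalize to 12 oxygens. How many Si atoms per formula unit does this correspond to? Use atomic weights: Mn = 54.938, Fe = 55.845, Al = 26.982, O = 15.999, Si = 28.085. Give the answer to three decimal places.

MnO: 8.94/70.937 = 0.12603 mol → 0.12603 mol Mn, 0.12603 mol O.
FeO: 34.32/71.844 = 0.47770 mol → 0.47770 mol Fe, 0.47770 mol O.
Al2O3: 20.64/101.961 = 0.20243 mol → 0.40486 mol Al, 0.60729 mol O.
SiO2: 36.09/60.083 = 0.60067 mol → 0.60067 mol Si, 1.20134 mol O.
Total oxygen = 2.41236 mol. Normalization factor = 12/2.41236 = 4.97438.
Si per 12 O = 0.60067 × 4.97438 = 2.988.

2.988 Si apfu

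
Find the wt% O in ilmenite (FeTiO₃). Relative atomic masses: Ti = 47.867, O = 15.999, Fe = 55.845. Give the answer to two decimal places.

31.64 wt%

Formula mass = 1×55.845 + 1×47.867 + 3×15.999 = 151.709 g/mol, of which 47.997 g is O.
So O makes up 47.997/151.709 = 0.3164 of the mass, i.e. 31.64%.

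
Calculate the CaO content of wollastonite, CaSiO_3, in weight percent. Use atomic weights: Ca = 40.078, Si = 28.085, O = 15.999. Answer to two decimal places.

48.28 wt%

M(CaSiO_3) = 116.160 g/mol; M(CaO) = 56.077 g/mol.
Moles CaO per formula unit = 1 Ca ÷ 1 = 1.0000.
CaO fraction = (1.0000 × 56.077) / 116.160 = 56.077/116.160 = 0.4828.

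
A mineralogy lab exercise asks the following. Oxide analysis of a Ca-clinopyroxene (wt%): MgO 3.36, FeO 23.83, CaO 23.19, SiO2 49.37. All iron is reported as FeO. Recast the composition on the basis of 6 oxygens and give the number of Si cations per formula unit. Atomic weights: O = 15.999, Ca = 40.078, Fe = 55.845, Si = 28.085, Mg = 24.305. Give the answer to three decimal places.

MgO (M=40.304): mol = 0.08337; Mg = 0.08337, O = 0.08337.
FeO (M=71.844): mol = 0.33169; Fe = 0.33169, O = 0.33169.
CaO (M=56.077): mol = 0.41354; Ca = 0.41354, O = 0.41354.
SiO2 (M=60.083): mol = 0.82170; Si = 0.82170, O = 1.64340.
ΣO = 2.47200; factor = 6/ΣO = 2.42718.
Si apfu = 0.82170 × 2.42718 = 1.994.

1.994 Si apfu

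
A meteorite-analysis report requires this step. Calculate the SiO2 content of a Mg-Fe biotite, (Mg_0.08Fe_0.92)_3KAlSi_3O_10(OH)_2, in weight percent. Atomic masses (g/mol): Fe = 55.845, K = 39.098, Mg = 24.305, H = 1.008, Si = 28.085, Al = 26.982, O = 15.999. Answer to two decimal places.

35.74 wt%

Formula mass = 504.304 g/mol.
3 Si → 3.0000 mol SiO2 per formula unit; M(SiO2) = 60.083, so SiO2 mass = 180.249 g.
180.249/504.304 × 100 = 35.74 wt%.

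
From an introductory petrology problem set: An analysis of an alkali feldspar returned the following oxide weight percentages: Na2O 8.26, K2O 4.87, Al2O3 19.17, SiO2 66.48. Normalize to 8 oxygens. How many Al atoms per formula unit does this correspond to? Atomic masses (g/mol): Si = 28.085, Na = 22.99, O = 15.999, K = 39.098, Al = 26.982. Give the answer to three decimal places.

Na2O (M=61.979): mol = 0.13327; Na = 0.26654, O = 0.13327.
K2O (M=94.195): mol = 0.05170; K = 0.10340, O = 0.05170.
Al2O3 (M=101.961): mol = 0.18801; Al = 0.37602, O = 0.56403.
SiO2 (M=60.083): mol = 1.10647; Si = 1.10647, O = 2.21294.
ΣO = 2.96194; factor = 8/ΣO = 2.70093.
Al apfu = 0.37602 × 2.70093 = 1.016.

1.016 Al apfu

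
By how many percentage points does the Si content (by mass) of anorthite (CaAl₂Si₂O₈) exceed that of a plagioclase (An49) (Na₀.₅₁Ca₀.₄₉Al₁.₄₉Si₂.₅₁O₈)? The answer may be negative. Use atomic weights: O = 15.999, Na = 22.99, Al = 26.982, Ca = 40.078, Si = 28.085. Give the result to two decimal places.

-5.91 percentage points

Si in CaAl₂Si₂O₈: molar mass 278.204 g/mol; 2×28.085 = 56.170 g → 20.19 wt%.
Si in Na₀.₅₁Ca₀.₄₉Al₁.₄₉Si₂.₅₁O₈: molar mass 270.052 g/mol; 2.51×28.085 = 70.493 g → 26.10 wt%.
Difference = 20.19 − 26.10 = -5.91 percentage points.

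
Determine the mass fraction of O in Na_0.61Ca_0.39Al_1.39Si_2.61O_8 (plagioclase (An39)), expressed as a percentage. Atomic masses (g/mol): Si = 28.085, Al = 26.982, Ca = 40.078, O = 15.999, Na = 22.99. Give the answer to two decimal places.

47.68 weight percent

Molar mass of Na_0.61Ca_0.39Al_1.39Si_2.61O_8: 0.61·22.99 + 0.39·40.078 + 1.39·26.982 + 2.61·28.085 + 8·15.999 = 268.453 g/mol.
Mass of O per formula unit: 8 × 15.999 = 127.992 g.
Weight fraction O = 127.992 / 268.453 = 0.4768.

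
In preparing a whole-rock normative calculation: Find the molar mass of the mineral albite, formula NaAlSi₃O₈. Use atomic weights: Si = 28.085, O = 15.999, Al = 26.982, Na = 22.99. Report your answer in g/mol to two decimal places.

Na: 1 × 22.99 = 22.9900
Al: 1 × 26.982 = 26.9820
Si: 3 × 28.085 = 84.2550
O: 8 × 15.999 = 127.9920
Summing the contributions gives the formula mass.

262.22 g/mol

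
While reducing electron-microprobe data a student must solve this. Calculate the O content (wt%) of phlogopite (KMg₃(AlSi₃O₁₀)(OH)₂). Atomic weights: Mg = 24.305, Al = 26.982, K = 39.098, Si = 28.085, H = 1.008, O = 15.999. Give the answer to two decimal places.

M(KMg₃(AlSi₃O₁₀)(OH)₂) = 417.254 g/mol.
O contributes 12 × 15.999 = 191.988 g per mole.
191.988/417.254 = 0.4601 → 46.01%.

46.01 wt%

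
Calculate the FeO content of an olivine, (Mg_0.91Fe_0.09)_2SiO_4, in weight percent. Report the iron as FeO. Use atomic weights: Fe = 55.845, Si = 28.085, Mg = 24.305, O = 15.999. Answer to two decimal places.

8.84 wt%

M((Mg_0.91Fe_0.09)_2SiO_4) = 146.368 g/mol; M(FeO) = 71.844 g/mol.
Moles FeO per formula unit = 0.18 Fe ÷ 1 = 0.1800.
FeO fraction = (0.1800 × 71.844) / 146.368 = 12.932/146.368 = 0.0884.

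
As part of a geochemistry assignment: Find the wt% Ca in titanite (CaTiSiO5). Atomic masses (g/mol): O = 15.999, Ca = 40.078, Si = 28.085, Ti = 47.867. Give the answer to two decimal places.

20.45 mass %

Formula mass = 1×40.078 + 1×47.867 + 1×28.085 + 5×15.999 = 196.025 g/mol, of which 40.078 g is Ca.
So Ca makes up 40.078/196.025 = 0.2045 of the mass, i.e. 20.45%.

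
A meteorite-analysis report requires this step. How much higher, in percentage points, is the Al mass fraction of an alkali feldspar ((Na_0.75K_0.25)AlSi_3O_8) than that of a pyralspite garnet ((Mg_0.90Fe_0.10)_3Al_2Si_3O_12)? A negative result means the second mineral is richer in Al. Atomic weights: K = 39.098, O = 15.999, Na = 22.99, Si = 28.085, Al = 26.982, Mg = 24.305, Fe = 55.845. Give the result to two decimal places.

M((Na_0.75K_0.25)AlSi_3O_8) = 266.246 g/mol, so wt% Al = 26.982/266.246 × 100 = 10.13%.
M((Mg_0.90Fe_0.10)_3Al_2Si_3O_12) = 412.584 g/mol, so wt% Al = 53.964/412.584 × 100 = 13.08%.
10.13 − 13.08 = -2.95 pp.

-2.95 percentage points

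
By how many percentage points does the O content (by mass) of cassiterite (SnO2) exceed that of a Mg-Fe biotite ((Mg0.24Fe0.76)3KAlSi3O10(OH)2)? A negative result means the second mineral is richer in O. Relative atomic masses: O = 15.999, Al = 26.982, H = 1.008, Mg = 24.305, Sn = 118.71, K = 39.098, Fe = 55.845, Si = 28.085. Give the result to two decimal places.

O in SnO2: molar mass 150.708 g/mol; 2×15.999 = 31.998 g → 21.23 wt%.
O in (Mg0.24Fe0.76)3KAlSi3O10(OH)2: molar mass 489.165 g/mol; 12×15.999 = 191.988 g → 39.25 wt%.
Difference = 21.23 − 39.25 = -18.02 percentage points.

-18.02 percentage points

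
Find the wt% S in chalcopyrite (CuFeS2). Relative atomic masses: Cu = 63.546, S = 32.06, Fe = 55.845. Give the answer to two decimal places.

M(CuFeS2) = 183.511 g/mol.
S contributes 2 × 32.06 = 64.120 g per mole.
64.120/183.511 = 0.3494 → 34.94%.

34.94 mass %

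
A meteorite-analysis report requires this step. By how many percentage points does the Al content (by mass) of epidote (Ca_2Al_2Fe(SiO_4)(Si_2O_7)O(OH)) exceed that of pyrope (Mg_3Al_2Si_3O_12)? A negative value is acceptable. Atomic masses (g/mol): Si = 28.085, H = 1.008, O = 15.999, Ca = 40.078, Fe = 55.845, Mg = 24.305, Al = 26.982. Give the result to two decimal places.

-2.22 percentage points

First mineral: 53.964 g Al in 483.215 g formula = 11.17 wt% Al.
Second mineral: 53.964 g Al in 403.122 g formula = 13.39 wt% Al.
11.17% − 13.39% gives a difference of -2.22 percentage points.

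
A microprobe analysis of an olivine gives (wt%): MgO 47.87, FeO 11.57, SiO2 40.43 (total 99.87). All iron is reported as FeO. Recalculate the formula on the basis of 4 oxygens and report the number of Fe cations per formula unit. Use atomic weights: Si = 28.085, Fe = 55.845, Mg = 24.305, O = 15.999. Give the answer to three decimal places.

0.239 Fe apfu

MgO: 47.87/40.304 = 1.18772 mol → 1.18772 mol Mg, 1.18772 mol O.
FeO: 11.57/71.844 = 0.16104 mol → 0.16104 mol Fe, 0.16104 mol O.
SiO2: 40.43/60.083 = 0.67290 mol → 0.67290 mol Si, 1.34580 mol O.
Total oxygen = 2.69456 mol. Normalization factor = 4/2.69456 = 1.48447.
Fe per 4 O = 0.16104 × 1.48447 = 0.239.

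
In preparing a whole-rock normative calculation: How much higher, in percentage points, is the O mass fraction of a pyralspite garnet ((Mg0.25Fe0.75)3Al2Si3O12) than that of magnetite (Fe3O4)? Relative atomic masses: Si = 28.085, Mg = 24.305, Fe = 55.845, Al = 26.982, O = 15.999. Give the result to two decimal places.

12.86 percentage points

M((Mg0.25Fe0.75)3Al2Si3O12) = 474.087 g/mol, so wt% O = 191.988/474.087 × 100 = 40.50%.
M(Fe3O4) = 231.531 g/mol, so wt% O = 63.996/231.531 × 100 = 27.64%.
40.50 − 27.64 = 12.86 pp.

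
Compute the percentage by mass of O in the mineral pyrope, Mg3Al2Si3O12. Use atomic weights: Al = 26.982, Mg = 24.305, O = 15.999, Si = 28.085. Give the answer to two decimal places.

47.63 weight percent

Molar mass of Mg3Al2Si3O12: 3*24.305 + 2*26.982 + 3*28.085 + 12*15.999 = 403.122 g/mol.
Mass of O per formula unit: 12 × 15.999 = 191.988 g.
Weight fraction O = 191.988 / 403.122 = 0.4763.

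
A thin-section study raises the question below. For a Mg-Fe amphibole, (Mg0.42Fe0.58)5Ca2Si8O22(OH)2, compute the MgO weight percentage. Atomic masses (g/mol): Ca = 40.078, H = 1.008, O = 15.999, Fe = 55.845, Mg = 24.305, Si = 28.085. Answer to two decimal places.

Molar mass of (Mg0.42Fe0.58)5Ca2Si8O22(OH)2 = 2.10×24.305 + 2.90×55.845 + 2×40.078 + 8×28.085 + 24×15.999 + 2×1.008 = 903.819 g/mol.
Each formula unit contains 2.10 Mg, equivalent to 2.10/1 = 2.1000 mol MgO.
M(MgO) = 1×24.305 + 1×15.999 = 40.304 g/mol.
Mass of MgO per formula unit = 2.1000 × 40.304 = 84.638 g.
MgO wt% = 84.638 / 903.819 × 100 = 9.36%.

9.36 wt%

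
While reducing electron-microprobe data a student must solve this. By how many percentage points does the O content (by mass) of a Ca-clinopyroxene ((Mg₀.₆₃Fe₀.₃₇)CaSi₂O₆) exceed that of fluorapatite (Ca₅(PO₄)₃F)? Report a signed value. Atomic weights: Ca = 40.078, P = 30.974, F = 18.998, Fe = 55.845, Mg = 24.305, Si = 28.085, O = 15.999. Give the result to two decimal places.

O in (Mg₀.₆₃Fe₀.₃₇)CaSi₂O₆: molar mass 228.217 g/mol; 6×15.999 = 95.994 g → 42.06 wt%.
O in Ca₅(PO₄)₃F: molar mass 504.298 g/mol; 12×15.999 = 191.988 g → 38.07 wt%.
Difference = 42.06 − 38.07 = 3.99 percentage points.

3.99 percentage points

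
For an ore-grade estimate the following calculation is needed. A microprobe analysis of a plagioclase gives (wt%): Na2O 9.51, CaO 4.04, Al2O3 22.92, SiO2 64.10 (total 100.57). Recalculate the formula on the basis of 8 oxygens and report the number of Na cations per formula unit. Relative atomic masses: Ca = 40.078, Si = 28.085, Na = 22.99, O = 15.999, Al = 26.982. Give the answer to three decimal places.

Na2O (M=61.979): mol = 0.15344; Na = 0.30688, O = 0.15344.
CaO (M=56.077): mol = 0.07204; Ca = 0.07204, O = 0.07204.
Al2O3 (M=101.961): mol = 0.22479; Al = 0.44958, O = 0.67437.
SiO2 (M=60.083): mol = 1.06686; Si = 1.06686, O = 2.13372.
ΣO = 3.03357; factor = 8/ΣO = 2.63716.
Na apfu = 0.30688 × 2.63716 = 0.809.

0.809 Na apfu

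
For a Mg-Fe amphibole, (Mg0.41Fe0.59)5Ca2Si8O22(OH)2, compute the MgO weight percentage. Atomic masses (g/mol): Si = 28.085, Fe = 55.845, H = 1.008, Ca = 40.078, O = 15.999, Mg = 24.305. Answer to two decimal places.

9.13 wt%

M((Mg0.41Fe0.59)5Ca2Si8O22(OH)2) = 905.396 g/mol; M(MgO) = 40.304 g/mol.
Moles MgO per formula unit = 2.05 Mg ÷ 1 = 2.0500.
MgO fraction = (2.0500 × 40.304) / 905.396 = 82.623/905.396 = 0.0913.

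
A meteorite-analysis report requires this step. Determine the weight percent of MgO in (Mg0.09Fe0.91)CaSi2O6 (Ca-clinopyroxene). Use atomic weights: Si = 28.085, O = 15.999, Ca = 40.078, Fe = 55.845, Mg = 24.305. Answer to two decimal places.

M((Mg0.09Fe0.91)CaSi2O6) = 245.248 g/mol; M(MgO) = 40.304 g/mol.
Moles MgO per formula unit = 0.09 Mg ÷ 1 = 0.0900.
MgO fraction = (0.0900 × 40.304) / 245.248 = 3.627/245.248 = 0.0148.

1.48 wt%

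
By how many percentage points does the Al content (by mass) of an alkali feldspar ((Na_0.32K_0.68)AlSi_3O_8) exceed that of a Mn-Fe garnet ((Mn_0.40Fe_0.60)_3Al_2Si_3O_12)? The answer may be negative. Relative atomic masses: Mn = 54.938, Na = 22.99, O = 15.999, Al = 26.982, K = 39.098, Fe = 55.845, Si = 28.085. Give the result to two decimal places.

First mineral: 26.982 g Al in 273.172 g formula = 9.88 wt% Al.
Second mineral: 53.964 g Al in 496.654 g formula = 10.87 wt% Al.
9.88% − 10.87% gives a difference of -0.99 percentage points.

-0.99 percentage points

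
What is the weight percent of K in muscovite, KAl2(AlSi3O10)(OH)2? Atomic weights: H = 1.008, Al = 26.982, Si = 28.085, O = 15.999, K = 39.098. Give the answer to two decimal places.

Molar mass of KAl2(AlSi3O10)(OH)2: 1×39.098 + 3×26.982 + 3×28.085 + 12×15.999 + 2×1.008 = 398.303 g/mol.
Mass of K per formula unit: 1 × 39.098 = 39.098 g.
Weight fraction K = 39.098 / 398.303 = 0.0982.

9.82 wt%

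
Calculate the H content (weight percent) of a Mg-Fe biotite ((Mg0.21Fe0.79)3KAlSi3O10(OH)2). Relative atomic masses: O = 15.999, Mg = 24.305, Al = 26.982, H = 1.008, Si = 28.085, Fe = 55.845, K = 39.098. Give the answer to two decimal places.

Formula mass = 0.63×24.305 + 2.37×55.845 + 1×39.098 + 1×26.982 + 3×28.085 + 12×15.999 + 2×1.008 = 492.004 g/mol, of which 2.016 g is H.
So H makes up 2.016/492.004 = 0.0041 of the mass, i.e. 0.41%.

0.41 weight percent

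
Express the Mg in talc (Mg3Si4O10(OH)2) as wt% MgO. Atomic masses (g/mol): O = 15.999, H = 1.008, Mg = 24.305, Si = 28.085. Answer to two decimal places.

Molar mass of Mg3Si4O10(OH)2 = 3×24.305 + 4×28.085 + 12×15.999 + 2×1.008 = 379.259 g/mol.
Each formula unit contains 3 Mg, equivalent to 3/1 = 3.0000 mol MgO.
M(MgO) = 1×24.305 + 1×15.999 = 40.304 g/mol.
Mass of MgO per formula unit = 3.0000 × 40.304 = 120.912 g.
MgO wt% = 120.912 / 379.259 × 100 = 31.88%.

31.88 wt%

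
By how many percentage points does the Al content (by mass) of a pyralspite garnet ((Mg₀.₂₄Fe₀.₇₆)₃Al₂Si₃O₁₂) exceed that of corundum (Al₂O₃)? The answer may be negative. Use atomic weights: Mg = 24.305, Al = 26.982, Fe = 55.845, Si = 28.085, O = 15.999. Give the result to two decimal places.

M((Mg₀.₂₄Fe₀.₇₆)₃Al₂Si₃O₁₂) = 475.033 g/mol, so wt% Al = 53.964/475.033 × 100 = 11.36%.
M(Al₂O₃) = 101.961 g/mol, so wt% Al = 53.964/101.961 × 100 = 52.93%.
11.36 − 52.93 = -41.57 pp.

-41.57 percentage points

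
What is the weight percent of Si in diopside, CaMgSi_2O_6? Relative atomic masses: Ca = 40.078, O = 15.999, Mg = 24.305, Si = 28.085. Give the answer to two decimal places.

25.94 mass %

M(CaMgSi_2O_6) = 216.547 g/mol.
Si contributes 2 × 28.085 = 56.170 g per mole.
56.170/216.547 = 0.2594 → 25.94%.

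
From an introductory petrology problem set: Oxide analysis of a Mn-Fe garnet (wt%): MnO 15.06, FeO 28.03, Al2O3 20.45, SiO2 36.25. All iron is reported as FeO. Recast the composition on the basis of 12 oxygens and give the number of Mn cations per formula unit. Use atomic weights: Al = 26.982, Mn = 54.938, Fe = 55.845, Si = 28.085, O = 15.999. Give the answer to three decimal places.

MnO (M=70.937): mol = 0.21230; Mn = 0.21230, O = 0.21230.
FeO (M=71.844): mol = 0.39015; Fe = 0.39015, O = 0.39015.
Al2O3 (M=101.961): mol = 0.20057; Al = 0.40114, O = 0.60171.
SiO2 (M=60.083): mol = 0.60333; Si = 0.60333, O = 1.20666.
ΣO = 2.41082; factor = 12/ΣO = 4.97756.
Mn apfu = 0.21230 × 4.97756 = 1.057.

1.057 Mn apfu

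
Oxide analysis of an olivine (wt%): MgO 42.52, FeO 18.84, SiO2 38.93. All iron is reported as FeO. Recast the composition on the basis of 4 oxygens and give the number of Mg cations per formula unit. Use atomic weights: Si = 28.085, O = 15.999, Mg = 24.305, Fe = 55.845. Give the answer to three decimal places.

MgO (M=40.304): mol = 1.05498; Mg = 1.05498, O = 1.05498.
FeO (M=71.844): mol = 0.26223; Fe = 0.26223, O = 0.26223.
SiO2 (M=60.083): mol = 0.64794; Si = 0.64794, O = 1.29588.
ΣO = 2.61309; factor = 4/ΣO = 1.53075.
Mg apfu = 1.05498 × 1.53075 = 1.615.

1.615 Mg apfu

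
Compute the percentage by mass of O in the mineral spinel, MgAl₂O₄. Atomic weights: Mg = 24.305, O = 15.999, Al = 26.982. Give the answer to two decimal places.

M(MgAl₂O₄) = 142.265 g/mol.
O contributes 4 × 15.999 = 63.996 g per mole.
63.996/142.265 = 0.4498 → 44.98%.

44.98 weight percent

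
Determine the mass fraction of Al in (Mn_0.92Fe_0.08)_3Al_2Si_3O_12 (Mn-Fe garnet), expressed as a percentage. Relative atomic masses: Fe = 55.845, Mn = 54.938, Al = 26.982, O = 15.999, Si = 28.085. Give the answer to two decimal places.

Molar mass of (Mn_0.92Fe_0.08)_3Al_2Si_3O_12: 2.76*54.938 + 0.24*55.845 + 2*26.982 + 3*28.085 + 12*15.999 = 495.239 g/mol.
Mass of Al per formula unit: 2 × 26.982 = 53.964 g.
Weight fraction Al = 53.964 / 495.239 = 0.1090.

10.90 weight percent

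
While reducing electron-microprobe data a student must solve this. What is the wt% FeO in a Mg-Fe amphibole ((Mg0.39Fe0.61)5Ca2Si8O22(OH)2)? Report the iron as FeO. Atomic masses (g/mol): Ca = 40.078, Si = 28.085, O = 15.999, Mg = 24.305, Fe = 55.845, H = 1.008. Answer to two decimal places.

Molar mass of (Mg0.39Fe0.61)5Ca2Si8O22(OH)2 = 1.95×24.305 + 3.05×55.845 + 2×40.078 + 8×28.085 + 24×15.999 + 2×1.008 = 908.550 g/mol.
Each formula unit contains 3.05 Fe, equivalent to 3.05/1 = 3.0500 mol FeO.
M(FeO) = 1×55.845 + 1×15.999 = 71.844 g/mol.
Mass of FeO per formula unit = 3.0500 × 71.844 = 219.124 g.
FeO wt% = 219.124 / 908.550 × 100 = 24.12%.

24.12 wt%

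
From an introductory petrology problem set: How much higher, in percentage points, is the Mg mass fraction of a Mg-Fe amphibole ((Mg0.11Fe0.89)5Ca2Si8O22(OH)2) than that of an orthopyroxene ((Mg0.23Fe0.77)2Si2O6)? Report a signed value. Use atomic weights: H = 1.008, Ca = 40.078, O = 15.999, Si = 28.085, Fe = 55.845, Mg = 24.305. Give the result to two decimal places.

First mineral: 13.368 g Mg in 952.706 g formula = 1.40 wt% Mg.
Second mineral: 11.180 g Mg in 249.346 g formula = 4.48 wt% Mg.
1.40% − 4.48% gives a difference of -3.08 percentage points.

-3.08 percentage points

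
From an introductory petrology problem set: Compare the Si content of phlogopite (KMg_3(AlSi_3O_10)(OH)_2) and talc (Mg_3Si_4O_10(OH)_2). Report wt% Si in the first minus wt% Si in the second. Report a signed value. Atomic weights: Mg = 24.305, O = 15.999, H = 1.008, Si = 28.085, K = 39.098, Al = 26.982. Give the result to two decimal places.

-9.43 percentage points

First mineral: 84.255 g Si in 417.254 g formula = 20.19 wt% Si.
Second mineral: 112.340 g Si in 379.259 g formula = 29.62 wt% Si.
20.19% − 29.62% gives a difference of -9.43 percentage points.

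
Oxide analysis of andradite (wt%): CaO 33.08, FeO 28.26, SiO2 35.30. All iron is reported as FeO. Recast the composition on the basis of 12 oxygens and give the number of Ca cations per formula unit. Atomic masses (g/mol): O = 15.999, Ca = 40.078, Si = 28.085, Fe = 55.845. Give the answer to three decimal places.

3.280 Ca apfu

CaO: 33.08/56.077 = 0.58990 mol → 0.58990 mol Ca, 0.58990 mol O.
FeO: 28.26/71.844 = 0.39335 mol → 0.39335 mol Fe, 0.39335 mol O.
SiO2: 35.30/60.083 = 0.58752 mol → 0.58752 mol Si, 1.17504 mol O.
Total oxygen = 2.15829 mol. Normalization factor = 12/2.15829 = 5.55996.
Ca per 12 O = 0.58990 × 5.55996 = 3.280.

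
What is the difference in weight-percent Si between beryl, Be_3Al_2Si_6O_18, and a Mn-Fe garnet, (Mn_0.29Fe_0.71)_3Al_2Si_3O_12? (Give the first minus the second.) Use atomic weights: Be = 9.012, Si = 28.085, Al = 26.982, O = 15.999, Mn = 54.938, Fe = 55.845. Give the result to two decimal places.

14.40 percentage points

M(Be_3Al_2Si_6O_18) = 537.492 g/mol, so wt% Si = 168.510/537.492 × 100 = 31.35%.
M((Mn_0.29Fe_0.71)_3Al_2Si_3O_12) = 496.953 g/mol, so wt% Si = 84.255/496.953 × 100 = 16.95%.
31.35 − 16.95 = 14.40 pp.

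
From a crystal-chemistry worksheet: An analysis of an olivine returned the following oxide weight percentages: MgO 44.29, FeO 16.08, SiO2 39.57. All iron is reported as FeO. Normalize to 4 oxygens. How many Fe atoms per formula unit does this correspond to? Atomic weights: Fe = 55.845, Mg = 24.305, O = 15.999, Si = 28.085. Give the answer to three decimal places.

0.339 Fe apfu

44.29 wt% MgO ÷ 40.304 g/mol = 1.09890 mol, giving 1.09890 Mg and 1.09890 O.
16.08 wt% FeO ÷ 71.844 g/mol = 0.22382 mol, giving 0.22382 Fe and 0.22382 O.
39.57 wt% SiO2 ÷ 60.083 g/mol = 0.65859 mol, giving 0.65859 Si and 1.31718 O.
Oxygen sums to 2.63990; scaling by 4/2.63990 = 1.51521 puts the formula on 4 O.
Fe: 0.22382 × 1.51521 = 0.339 atoms per formula unit.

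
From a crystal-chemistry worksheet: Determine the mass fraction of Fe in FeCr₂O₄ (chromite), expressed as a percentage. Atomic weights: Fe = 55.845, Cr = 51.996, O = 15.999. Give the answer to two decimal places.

Formula mass = 1·55.845 + 2·51.996 + 4·15.999 = 223.833 g/mol, of which 55.845 g is Fe.
So Fe makes up 55.845/223.833 = 0.2495 of the mass, i.e. 24.95%.

24.95 mass %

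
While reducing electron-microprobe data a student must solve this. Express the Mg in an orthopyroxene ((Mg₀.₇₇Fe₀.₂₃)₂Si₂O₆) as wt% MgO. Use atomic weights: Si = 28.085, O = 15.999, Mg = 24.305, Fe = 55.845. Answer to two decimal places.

28.83 wt%

Formula mass = 215.282 g/mol.
1.54 Mg → 1.5400 mol MgO per formula unit; M(MgO) = 40.304, so MgO mass = 62.068 g.
62.068/215.282 × 100 = 28.83 wt%.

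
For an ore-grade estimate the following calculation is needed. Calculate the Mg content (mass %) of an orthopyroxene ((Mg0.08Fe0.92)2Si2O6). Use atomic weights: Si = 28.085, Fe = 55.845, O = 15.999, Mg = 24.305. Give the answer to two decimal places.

1.50 mass %

Molar mass of (Mg0.08Fe0.92)2Si2O6: 0.16*24.305 + 1.84*55.845 + 2*28.085 + 6*15.999 = 258.808 g/mol.
Mass of Mg per formula unit: 0.16 × 24.305 = 3.889 g.
Weight fraction Mg = 3.889 / 258.808 = 0.0150.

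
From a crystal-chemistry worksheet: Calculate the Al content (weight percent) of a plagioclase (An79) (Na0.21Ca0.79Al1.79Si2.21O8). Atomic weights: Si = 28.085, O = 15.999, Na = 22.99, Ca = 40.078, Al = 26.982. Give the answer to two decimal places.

17.57 weight percent

M(Na0.21Ca0.79Al1.79Si2.21O8) = 274.847 g/mol.
Al contributes 1.79 × 26.982 = 48.298 g per mole.
48.298/274.847 = 0.1757 → 17.57%.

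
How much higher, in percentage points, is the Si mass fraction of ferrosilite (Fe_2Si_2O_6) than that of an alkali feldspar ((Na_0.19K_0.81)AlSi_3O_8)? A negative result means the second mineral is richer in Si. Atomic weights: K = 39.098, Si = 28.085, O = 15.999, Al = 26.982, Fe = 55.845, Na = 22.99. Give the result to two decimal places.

-9.32 percentage points

First mineral: 56.170 g Si in 263.854 g formula = 21.29 wt% Si.
Second mineral: 84.255 g Si in 275.266 g formula = 30.61 wt% Si.
21.29% − 30.61% gives a difference of -9.32 percentage points.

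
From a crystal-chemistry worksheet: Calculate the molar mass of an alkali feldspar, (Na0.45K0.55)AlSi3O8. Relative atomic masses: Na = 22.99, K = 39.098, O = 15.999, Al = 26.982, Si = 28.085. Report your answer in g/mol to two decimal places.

271.08 g/mol

M = 0.45·22.99 + 0.55·39.098 + 1·26.982 + 3·28.085 + 8·15.999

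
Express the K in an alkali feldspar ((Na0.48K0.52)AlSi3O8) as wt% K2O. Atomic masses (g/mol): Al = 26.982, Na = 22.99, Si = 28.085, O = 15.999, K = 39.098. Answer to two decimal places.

9.05 wt%

Formula mass = 270.595 g/mol.
0.52 K → 0.2600 mol K2O per formula unit; M(K2O) = 94.195, so K2O mass = 24.491 g.
24.491/270.595 × 100 = 9.05 wt%.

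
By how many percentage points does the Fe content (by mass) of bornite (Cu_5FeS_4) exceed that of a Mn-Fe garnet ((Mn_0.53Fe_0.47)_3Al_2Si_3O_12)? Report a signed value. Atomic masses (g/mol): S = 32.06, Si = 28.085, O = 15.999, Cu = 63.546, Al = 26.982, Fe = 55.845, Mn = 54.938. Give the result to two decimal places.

Fe in Cu_5FeS_4: molar mass 501.815 g/mol; 1×55.845 = 55.845 g → 11.13 wt%.
Fe in (Mn_0.53Fe_0.47)_3Al_2Si_3O_12: molar mass 496.300 g/mol; 1.41×55.845 = 78.741 g → 15.87 wt%.
Difference = 11.13 − 15.87 = -4.74 percentage points.

-4.74 percentage points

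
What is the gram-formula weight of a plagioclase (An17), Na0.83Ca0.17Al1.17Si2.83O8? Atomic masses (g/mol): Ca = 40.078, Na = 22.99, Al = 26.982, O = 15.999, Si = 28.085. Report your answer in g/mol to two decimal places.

The formula mass is the sum 0.83·22.99 + 0.17·40.078 + 1.17·26.982 + 2.83·28.085 + 8·15.999.

264.94 g/mol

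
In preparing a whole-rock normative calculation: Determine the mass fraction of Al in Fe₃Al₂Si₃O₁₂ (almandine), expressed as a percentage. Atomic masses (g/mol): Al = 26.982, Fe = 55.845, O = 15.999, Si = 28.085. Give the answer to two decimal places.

10.84 weight percent

Molar mass of Fe₃Al₂Si₃O₁₂: 3*55.845 + 2*26.982 + 3*28.085 + 12*15.999 = 497.742 g/mol.
Mass of Al per formula unit: 2 × 26.982 = 53.964 g.
Weight fraction Al = 53.964 / 497.742 = 0.1084.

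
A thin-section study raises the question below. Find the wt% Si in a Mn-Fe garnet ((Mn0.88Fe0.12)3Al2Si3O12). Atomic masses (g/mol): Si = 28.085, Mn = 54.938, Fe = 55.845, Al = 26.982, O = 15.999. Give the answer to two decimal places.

17.01 wt%

Molar mass of (Mn0.88Fe0.12)3Al2Si3O12: 2.64*54.938 + 0.36*55.845 + 2*26.982 + 3*28.085 + 12*15.999 = 495.348 g/mol.
Mass of Si per formula unit: 3 × 28.085 = 84.255 g.
Weight fraction Si = 84.255 / 495.348 = 0.1701.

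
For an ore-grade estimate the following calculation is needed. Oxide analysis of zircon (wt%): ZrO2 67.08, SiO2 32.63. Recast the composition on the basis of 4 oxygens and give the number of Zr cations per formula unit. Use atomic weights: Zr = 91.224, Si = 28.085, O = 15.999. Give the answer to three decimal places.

1.001 Zr apfu

ZrO2: 67.08/123.222 = 0.54438 mol → 0.54438 mol Zr, 1.08876 mol O.
SiO2: 32.63/60.083 = 0.54308 mol → 0.54308 mol Si, 1.08616 mol O.
Total oxygen = 2.17492 mol. Normalization factor = 4/2.17492 = 1.83915.
Zr per 4 O = 0.54438 × 1.83915 = 1.001.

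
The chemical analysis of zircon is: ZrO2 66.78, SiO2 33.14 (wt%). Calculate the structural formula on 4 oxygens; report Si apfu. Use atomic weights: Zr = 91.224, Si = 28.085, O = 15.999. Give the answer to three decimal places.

66.78 wt% ZrO2 ÷ 123.222 g/mol = 0.54195 mol, giving 0.54195 Zr and 1.08390 O.
33.14 wt% SiO2 ÷ 60.083 g/mol = 0.55157 mol, giving 0.55157 Si and 1.10314 O.
Oxygen sums to 2.18704; scaling by 4/2.18704 = 1.82896 puts the formula on 4 O.
Si: 0.55157 × 1.82896 = 1.009 atoms per formula unit.

1.009 Si apfu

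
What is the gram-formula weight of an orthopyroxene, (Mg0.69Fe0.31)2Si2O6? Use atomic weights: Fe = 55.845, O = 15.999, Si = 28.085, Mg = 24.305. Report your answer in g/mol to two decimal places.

220.33 g/mol

M = 1.38*24.305 + 0.62*55.845 + 2*28.085 + 6*15.999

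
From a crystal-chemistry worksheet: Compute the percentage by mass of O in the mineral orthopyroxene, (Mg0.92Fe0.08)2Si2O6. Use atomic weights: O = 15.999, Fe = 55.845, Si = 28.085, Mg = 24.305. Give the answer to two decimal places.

46.64 wt%

Formula mass = 1.84*24.305 + 0.16*55.845 + 2*28.085 + 6*15.999 = 205.820 g/mol, of which 95.994 g is O.
So O makes up 95.994/205.820 = 0.4664 of the mass, i.e. 46.64%.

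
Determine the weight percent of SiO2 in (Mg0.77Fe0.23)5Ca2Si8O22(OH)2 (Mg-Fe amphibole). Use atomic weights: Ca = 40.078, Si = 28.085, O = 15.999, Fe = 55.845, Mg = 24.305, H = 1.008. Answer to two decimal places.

56.64 wt%

Formula mass = 848.624 g/mol.
8 Si → 8.0000 mol SiO2 per formula unit; M(SiO2) = 60.083, so SiO2 mass = 480.664 g.
480.664/848.624 × 100 = 56.64 wt%.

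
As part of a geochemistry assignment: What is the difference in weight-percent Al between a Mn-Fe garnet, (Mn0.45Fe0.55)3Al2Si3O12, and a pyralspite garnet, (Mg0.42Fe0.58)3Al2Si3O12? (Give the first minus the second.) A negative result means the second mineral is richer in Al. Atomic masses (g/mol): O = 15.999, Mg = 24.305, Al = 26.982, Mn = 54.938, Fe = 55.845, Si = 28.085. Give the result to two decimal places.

First mineral: 53.964 g Al in 496.518 g formula = 10.87 wt% Al.
Second mineral: 53.964 g Al in 458.002 g formula = 11.78 wt% Al.
10.87% − 11.78% gives a difference of -0.91 percentage points.

-0.91 percentage points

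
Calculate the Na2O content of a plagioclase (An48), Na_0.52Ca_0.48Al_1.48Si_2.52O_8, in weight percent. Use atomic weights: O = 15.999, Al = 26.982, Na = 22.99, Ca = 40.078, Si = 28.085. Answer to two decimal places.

Molar mass of Na_0.52Ca_0.48Al_1.48Si_2.52O_8 = 0.52×22.99 + 0.48×40.078 + 1.48×26.982 + 2.52×28.085 + 8×15.999 = 269.892 g/mol.
Each formula unit contains 0.52 Na, equivalent to 0.52/2 = 0.2600 mol Na2O.
M(Na2O) = 2×22.99 + 1×15.999 = 61.979 g/mol.
Mass of Na2O per formula unit = 0.2600 × 61.979 = 16.115 g.
Na2O wt% = 16.115 / 269.892 × 100 = 5.97%.

5.97 wt%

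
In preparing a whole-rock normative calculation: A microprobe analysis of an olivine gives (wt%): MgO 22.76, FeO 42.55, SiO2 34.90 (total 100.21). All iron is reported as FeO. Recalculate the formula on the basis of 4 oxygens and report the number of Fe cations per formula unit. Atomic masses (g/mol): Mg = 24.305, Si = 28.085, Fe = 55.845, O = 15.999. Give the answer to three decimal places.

1.022 Fe apfu

MgO: 22.76/40.304 = 0.56471 mol → 0.56471 mol Mg, 0.56471 mol O.
FeO: 42.55/71.844 = 0.59226 mol → 0.59226 mol Fe, 0.59226 mol O.
SiO2: 34.90/60.083 = 0.58086 mol → 0.58086 mol Si, 1.16172 mol O.
Total oxygen = 2.31869 mol. Normalization factor = 4/2.31869 = 1.72511.
Fe per 4 O = 0.59226 × 1.72511 = 1.022.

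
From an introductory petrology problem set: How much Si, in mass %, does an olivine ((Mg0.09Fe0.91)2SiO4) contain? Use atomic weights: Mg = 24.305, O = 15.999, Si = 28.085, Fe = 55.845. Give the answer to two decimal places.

14.18 mass %

Formula mass = 0.18×24.305 + 1.82×55.845 + 1×28.085 + 4×15.999 = 198.094 g/mol, of which 28.085 g is Si.
So Si makes up 28.085/198.094 = 0.1418 of the mass, i.e. 14.18%.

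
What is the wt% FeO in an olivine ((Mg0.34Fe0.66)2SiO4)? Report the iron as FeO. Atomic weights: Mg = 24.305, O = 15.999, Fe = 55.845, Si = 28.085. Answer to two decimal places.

52.01 wt%

Molar mass of (Mg0.34Fe0.66)2SiO4 = 0.68*24.305 + 1.32*55.845 + 1*28.085 + 4*15.999 = 182.324 g/mol.
Each formula unit contains 1.32 Fe, equivalent to 1.32/1 = 1.3200 mol FeO.
M(FeO) = 1×55.845 + 1×15.999 = 71.844 g/mol.
Mass of FeO per formula unit = 1.3200 × 71.844 = 94.834 g.
FeO wt% = 94.834 / 182.324 × 100 = 52.01%.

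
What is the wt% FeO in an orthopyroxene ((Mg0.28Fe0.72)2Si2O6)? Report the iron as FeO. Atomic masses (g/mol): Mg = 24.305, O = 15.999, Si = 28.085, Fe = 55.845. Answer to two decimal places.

42.02 wt%

M((Mg0.28Fe0.72)2Si2O6) = 246.192 g/mol; M(FeO) = 71.844 g/mol.
Moles FeO per formula unit = 1.44 Fe ÷ 1 = 1.4400.
FeO fraction = (1.4400 × 71.844) / 246.192 = 103.455/246.192 = 0.4202.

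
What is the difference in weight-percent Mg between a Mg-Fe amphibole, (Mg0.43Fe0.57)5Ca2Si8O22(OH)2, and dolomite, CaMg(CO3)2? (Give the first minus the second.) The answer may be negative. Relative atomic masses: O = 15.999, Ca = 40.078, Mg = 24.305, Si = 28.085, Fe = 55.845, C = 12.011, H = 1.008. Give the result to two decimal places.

Mg in (Mg0.43Fe0.57)5Ca2Si8O22(OH)2: molar mass 902.242 g/mol; 2.15×24.305 = 52.256 g → 5.79 wt%.
Mg in CaMg(CO3)2: molar mass 184.399 g/mol; 1×24.305 = 24.305 g → 13.18 wt%.
Difference = 5.79 − 13.18 = -7.39 percentage points.

-7.39 percentage points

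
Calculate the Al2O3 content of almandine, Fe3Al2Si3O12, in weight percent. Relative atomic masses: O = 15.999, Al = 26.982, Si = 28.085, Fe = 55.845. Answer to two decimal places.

20.48 wt%

M(Fe3Al2Si3O12) = 497.742 g/mol; M(Al2O3) = 101.961 g/mol.
Moles Al2O3 per formula unit = 2 Al ÷ 2 = 1.0000.
Al2O3 fraction = (1.0000 × 101.961) / 497.742 = 101.961/497.742 = 0.2048.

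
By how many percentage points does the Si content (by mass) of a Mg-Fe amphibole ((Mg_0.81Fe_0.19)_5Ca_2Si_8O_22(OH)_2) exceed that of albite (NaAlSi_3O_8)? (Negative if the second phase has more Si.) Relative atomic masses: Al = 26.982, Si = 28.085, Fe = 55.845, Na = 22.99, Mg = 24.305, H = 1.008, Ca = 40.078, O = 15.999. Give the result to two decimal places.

M((Mg_0.81Fe_0.19)_5Ca_2Si_8O_22(OH)_2) = 842.316 g/mol, so wt% Si = 224.680/842.316 × 100 = 26.67%.
M(NaAlSi_3O_8) = 262.219 g/mol, so wt% Si = 84.255/262.219 × 100 = 32.13%.
26.67 − 32.13 = -5.46 pp.

-5.46 percentage points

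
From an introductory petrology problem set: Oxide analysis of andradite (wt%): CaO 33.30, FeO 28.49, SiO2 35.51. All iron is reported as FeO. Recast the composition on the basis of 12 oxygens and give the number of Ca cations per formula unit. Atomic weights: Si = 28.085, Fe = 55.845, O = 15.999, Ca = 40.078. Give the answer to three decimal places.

CaO: 33.30/56.077 = 0.59383 mol → 0.59383 mol Ca, 0.59383 mol O.
FeO: 28.49/71.844 = 0.39655 mol → 0.39655 mol Fe, 0.39655 mol O.
SiO2: 35.51/60.083 = 0.59102 mol → 0.59102 mol Si, 1.18204 mol O.
Total oxygen = 2.17242 mol. Normalization factor = 12/2.17242 = 5.52379.
Ca per 12 O = 0.59383 × 5.52379 = 3.280.

3.280 Ca apfu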